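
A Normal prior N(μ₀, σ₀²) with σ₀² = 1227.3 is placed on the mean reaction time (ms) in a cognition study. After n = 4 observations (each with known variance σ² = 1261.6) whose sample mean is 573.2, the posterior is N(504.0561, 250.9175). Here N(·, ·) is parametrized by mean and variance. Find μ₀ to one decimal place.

μ₀ = 235.0

With known observation variance, the Normal–Normal posterior has precision τ_n = τ₀ + n/σ² and mean μ_n = (τ₀μ₀ + (n/σ²)x̄)/τ_n.
Here τ₀ = 1/1227.3 = 0.000815 and τ_data = 4/1261.6 = 0.003171, so τ_n = 0.003986.
Rearranging for μ₀: μ₀ = (μ_n·τ_n − τ_data·x̄)/τ₀ = (504.0561·0.003986 − 0.003171·573.2) / 0.000815 = 0.191550/0.000815 ≈ 235.0.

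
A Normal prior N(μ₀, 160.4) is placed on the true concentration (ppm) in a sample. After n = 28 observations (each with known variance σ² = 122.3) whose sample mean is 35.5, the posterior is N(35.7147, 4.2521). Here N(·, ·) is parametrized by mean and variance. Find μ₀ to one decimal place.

The posterior mean is a precision-weighted average: μ_n = (τ₀μ₀ + τ_data·x̄)/(τ₀+τ_data), with τ₀=1/σ₀² and τ_data=n/σ².
Here τ₀ = 1/160.4 = 0.006234 and τ_data = 28/122.3 = 0.228945, so τ_n = 0.235179.
Rearranging for μ₀: μ₀ = (μ_n·τ_n − τ_data·x̄)/τ₀ = (35.7147·0.235179 − 0.228945·35.5) / 0.006234 = 0.271800/0.006234 ≈ 43.6.

μ₀ = 43.6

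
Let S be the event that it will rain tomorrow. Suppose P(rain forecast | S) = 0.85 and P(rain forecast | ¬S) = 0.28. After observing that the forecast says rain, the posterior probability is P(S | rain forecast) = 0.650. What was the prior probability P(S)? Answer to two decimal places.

P(S) = 0.38

Bayes' rule in odds form gives O(S|E) = O(S)·[P(E|S)/P(E|¬S)], hence O(S) = O(S|E)/LR.
Posterior odds = 0.650/(1−0.650) = 1.8571. LR = 0.85/0.28 = 3.0357.
Prior odds = 1.8571/3.0357 = 0.6118, so P(S) = 0.6118/(1+0.6118) ≈ 0.38.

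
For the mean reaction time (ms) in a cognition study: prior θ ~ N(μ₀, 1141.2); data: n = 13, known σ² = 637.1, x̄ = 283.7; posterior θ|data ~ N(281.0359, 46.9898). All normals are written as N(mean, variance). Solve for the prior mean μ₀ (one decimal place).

The posterior mean is a precision-weighted average: μ_n = (τ₀μ₀ + τ_data·x̄)/(τ₀+τ_data), with τ₀=1/σ₀² and τ_data=n/σ².
Here τ₀ = 1/1141.2 = 0.000876 and τ_data = 13/637.1 = 0.020405, so τ_n = 0.021281.
Rearranging for μ₀: μ₀ = (μ_n·τ_n − τ_data·x̄)/τ₀ = (281.0359·0.021281 − 0.020405·283.7) / 0.000876 = 0.191826/0.000876 ≈ 219.0.

μ₀ = 219.0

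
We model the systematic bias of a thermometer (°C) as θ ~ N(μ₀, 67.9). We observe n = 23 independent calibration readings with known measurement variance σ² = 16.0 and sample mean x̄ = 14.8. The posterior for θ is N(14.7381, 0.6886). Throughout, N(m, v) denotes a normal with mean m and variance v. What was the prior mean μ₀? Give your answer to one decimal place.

With known observation variance, the Normal–Normal posterior has precision τ_n = τ₀ + n/σ² and mean μ_n = (τ₀μ₀ + (n/σ²)x̄)/τ_n.
Here τ₀ = 1/67.9 = 0.014728 and τ_data = 23/16.0 = 1.437500, so τ_n = 1.452228.
Rearranging for μ₀: μ₀ = (μ_n·τ_n − τ_data·x̄)/τ₀ = (14.7381·1.452228 − 1.437500·14.8) / 0.014728 = 0.128081/0.014728 ≈ 8.7.

μ₀ = 8.7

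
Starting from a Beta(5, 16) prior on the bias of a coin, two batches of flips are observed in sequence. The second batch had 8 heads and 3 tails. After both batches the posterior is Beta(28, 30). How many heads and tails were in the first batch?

15 heads and 11 tails

Because Beta–binomial updating is additive in the counts, the combined data contributed (α_post−α_prior, β_post−β_prior) successes and failures.
Total across both batches: 28−5=23 heads, 30−16=14 tails.
Subtract the second batch: 23−8=15 heads and 14−3=11 tails.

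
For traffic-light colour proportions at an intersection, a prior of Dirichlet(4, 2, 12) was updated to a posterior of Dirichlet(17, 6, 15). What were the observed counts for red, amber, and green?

counts (13, 4, 3)

For a Dirichlet(α) prior with multinomial counts c, the posterior is Dirichlet(α + c) componentwise.
Counts are posterior − prior componentwise: 17−4=13, 6−2=4, 15−12=3.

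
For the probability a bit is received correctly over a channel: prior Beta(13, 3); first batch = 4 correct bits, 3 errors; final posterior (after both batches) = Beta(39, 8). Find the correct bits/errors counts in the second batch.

Sequential conjugate updates are equivalent to a single update on the pooled data, so total successes = posterior α − prior α and total failures = posterior β − prior β.
Total across both batches: 39−13=26 correct bits, 8−3=5 errors.
Subtract the first batch: 26−4=22 correct bits and 5−3=2 errors.

22 correct bits and 2 errors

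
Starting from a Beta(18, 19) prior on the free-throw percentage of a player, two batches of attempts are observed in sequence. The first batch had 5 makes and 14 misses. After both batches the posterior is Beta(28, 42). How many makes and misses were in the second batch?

5 makes and 9 misses

Because Beta–binomial updating is additive in the counts, the combined data contributed (α_post−α_prior, β_post−β_prior) successes and failures.
Total across both batches: 28−18=10 makes, 42−19=23 misses.
Subtract the first batch: 10−5=5 makes and 23−14=9 misses.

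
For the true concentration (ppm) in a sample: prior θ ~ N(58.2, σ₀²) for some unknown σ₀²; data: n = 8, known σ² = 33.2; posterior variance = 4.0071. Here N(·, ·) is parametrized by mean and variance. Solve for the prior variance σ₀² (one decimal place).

For the Normal–Normal model with known σ², precisions add: τ_n = τ₀ + n/σ².
So 1/σ₀² = 1/4.0071 − 8/33.2 = 0.249557 − 0.240964 = 0.008593.
Hence σ₀² = 1/0.008593 ≈ 116.4.

σ₀² = 116.4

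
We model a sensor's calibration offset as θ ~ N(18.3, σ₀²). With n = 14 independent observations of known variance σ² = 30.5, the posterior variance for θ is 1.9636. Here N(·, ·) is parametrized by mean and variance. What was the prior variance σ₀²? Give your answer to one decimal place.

σ₀² = 19.9

Posterior precision equals prior precision plus data precision: 1/σ_n² = 1/σ₀² + n/σ².
So 1/σ₀² = 1/1.9636 − 14/30.5 = 0.509269 − 0.459016 = 0.050253.
Hence σ₀² = 1/0.050253 ≈ 19.9.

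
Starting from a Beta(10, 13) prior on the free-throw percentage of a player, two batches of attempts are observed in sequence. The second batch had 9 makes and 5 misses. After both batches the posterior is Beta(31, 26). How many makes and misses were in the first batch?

12 makes and 8 misses

Sequential conjugate updates are equivalent to a single update on the pooled data, so total successes = posterior α − prior α and total failures = posterior β − prior β.
Total across both batches: 31−10=21 makes, 26−13=13 misses.
Subtract the second batch: 21−9=12 makes and 13−5=8 misses.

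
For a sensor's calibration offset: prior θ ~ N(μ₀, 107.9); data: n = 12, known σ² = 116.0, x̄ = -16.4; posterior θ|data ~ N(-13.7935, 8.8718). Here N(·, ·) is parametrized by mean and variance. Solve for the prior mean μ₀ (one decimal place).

With known observation variance, the Normal–Normal posterior has precision τ_n = τ₀ + n/σ² and mean μ_n = (τ₀μ₀ + (n/σ²)x̄)/τ_n.
Here τ₀ = 1/107.9 = 0.009268 and τ_data = 12/116.0 = 0.103448, so τ_n = 0.112716.
Rearranging for μ₀: μ₀ = (μ_n·τ_n − τ_data·x̄)/τ₀ = (-13.7935·0.112716 − 0.103448·-16.4) / 0.009268 = 0.141799/0.009268 ≈ 15.3.

μ₀ = 15.3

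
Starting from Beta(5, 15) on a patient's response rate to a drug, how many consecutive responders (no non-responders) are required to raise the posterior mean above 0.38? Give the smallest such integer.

k = 5

After k responders and 0 non-responders the posterior is Beta(5+k, 15), with mean (5+k)/(5+15+k).
Set (5+k)/(20+k) > 0.38 and solve: k > (0.38·20 − 5)/(1 − 0.38) = 4.194.
The smallest integer exceeding 4.194 is 5, and checking k=5: (10)/(25) = 0.4000 > 0.38.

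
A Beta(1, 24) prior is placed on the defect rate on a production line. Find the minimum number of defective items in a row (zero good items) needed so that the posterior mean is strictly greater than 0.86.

k = 147

After k defective items and 0 good items the posterior is Beta(1+k, 24), with mean (1+k)/(1+24+k).
Set (1+k)/(25+k) > 0.86 and solve: k > (0.86·25 − 1)/(1 − 0.86) = 146.429.
The smallest integer exceeding 146.429 is 147.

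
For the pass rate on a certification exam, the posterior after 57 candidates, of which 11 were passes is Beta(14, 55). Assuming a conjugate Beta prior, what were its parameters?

Beta(3, 9)

Beta is conjugate to the binomial likelihood: posterior = Beta(α+s, β+f).
So α = 14 − 11 = 3 and β = 55 − 46 = 9.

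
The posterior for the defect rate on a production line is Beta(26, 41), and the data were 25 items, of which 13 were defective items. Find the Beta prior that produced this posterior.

A Beta(a, b) prior with s successes and f failures in binomial data gives a Beta(a+s, b+f) posterior.
So a = 26 − 13 = 13 and b = 41 − 12 = 29.

Beta(13, 29)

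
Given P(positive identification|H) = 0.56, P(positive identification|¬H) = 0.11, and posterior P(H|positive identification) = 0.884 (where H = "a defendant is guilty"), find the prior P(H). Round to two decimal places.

P(H) = 0.60

Bayes' rule in odds form gives O(H|E) = O(H)·[P(E|H)/P(E|¬H)], hence O(H) = O(H|E)/LR.
Posterior odds = 0.884/(1−0.884) = 7.6207. LR = 0.56/0.11 = 5.0909.
Prior odds = 7.6207/5.0909 = 1.4969, so P(H) = 1.4969/(1+1.4969) ≈ 0.60.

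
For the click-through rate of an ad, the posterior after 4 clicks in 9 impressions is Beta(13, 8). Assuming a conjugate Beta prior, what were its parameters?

Beta(9, 3)

Under Beta–binomial conjugacy the posterior parameters are (a+s, b+f).
So a = 13 − 4 = 9 and b = 8 − 5 = 3.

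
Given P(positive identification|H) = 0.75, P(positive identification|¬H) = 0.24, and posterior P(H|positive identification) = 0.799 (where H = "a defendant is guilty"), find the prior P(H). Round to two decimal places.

Bayes' rule in odds form gives O(H|E) = O(H)·[P(E|H)/P(E|¬H)], hence O(H) = O(H|E)/LR.
Posterior odds = 0.799/(1−0.799) = 3.9751. LR = 0.75/0.24 = 3.1250.
Prior odds = 3.9751/3.1250 = 1.2720, so P(H) = 1.2720/(1+1.2720) ≈ 0.56.

P(H) = 0.56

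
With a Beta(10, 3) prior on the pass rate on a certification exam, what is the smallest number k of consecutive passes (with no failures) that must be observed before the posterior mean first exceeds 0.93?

After k passes and 0 failures the posterior is Beta(10+k, 3), with mean (10+k)/(10+3+k).
Set (10+k)/(13+k) > 0.93 and solve: k > (0.93·13 − 10)/(1 − 0.93) = 29.857.
The smallest integer exceeding 29.857 is 30, and checking k=30: (40)/(43) = 0.9302 > 0.93.

k = 30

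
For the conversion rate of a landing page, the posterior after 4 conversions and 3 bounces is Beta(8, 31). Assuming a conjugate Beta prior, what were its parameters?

Beta(4, 28)

A Beta(a, b) prior with s successes and f failures in binomial data gives a Beta(a+s, b+f) posterior.
So a = 8 − 4 = 4 and b = 31 − 3 = 28.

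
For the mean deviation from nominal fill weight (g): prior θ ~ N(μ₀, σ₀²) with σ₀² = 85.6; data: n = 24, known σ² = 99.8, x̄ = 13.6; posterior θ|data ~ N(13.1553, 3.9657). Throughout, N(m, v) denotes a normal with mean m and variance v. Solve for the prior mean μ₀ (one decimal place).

The posterior mean is a precision-weighted average: μ_n = (τ₀μ₀ + τ_data·x̄)/(τ₀+τ_data), with τ₀=1/σ₀² and τ_data=n/σ².
Here τ₀ = 1/85.6 = 0.011682 and τ_data = 24/99.8 = 0.240481, so τ_n = 0.252163.
Rearranging for μ₀: μ₀ = (μ_n·τ_n − τ_data·x̄)/τ₀ = (13.1553·0.252163 − 0.240481·13.6) / 0.011682 = 0.046738/0.011682 ≈ 4.0.

μ₀ = 4.0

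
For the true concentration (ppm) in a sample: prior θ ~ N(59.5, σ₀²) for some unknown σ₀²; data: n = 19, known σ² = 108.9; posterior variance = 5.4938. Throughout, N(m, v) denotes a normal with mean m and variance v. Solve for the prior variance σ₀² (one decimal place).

Posterior precision equals prior precision plus data precision: 1/σ_n² = 1/σ₀² + n/σ².
So 1/σ₀² = 1/5.4938 − 19/108.9 = 0.182023 − 0.174472 = 0.007551.
Hence σ₀² = 1/0.007551 ≈ 132.4.

σ₀² = 132.4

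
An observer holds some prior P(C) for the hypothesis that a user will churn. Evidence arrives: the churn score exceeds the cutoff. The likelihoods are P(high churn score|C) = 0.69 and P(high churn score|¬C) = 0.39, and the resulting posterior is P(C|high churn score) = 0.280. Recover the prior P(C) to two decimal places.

P(C) = 0.18

In odds form, posterior odds = prior odds × likelihood ratio, so prior odds = posterior odds ÷ LR.
Posterior odds = 0.280/(1−0.280) = 0.3889. LR = 0.69/0.39 = 1.7692.
Prior odds = 0.3889/1.7692 = 0.2198, so P(C) = 0.2198/(1+0.2198) ≈ 0.18.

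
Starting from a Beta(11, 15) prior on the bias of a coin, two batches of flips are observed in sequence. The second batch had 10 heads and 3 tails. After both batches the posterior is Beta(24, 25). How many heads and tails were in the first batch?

Because Beta–binomial updating is additive in the counts, the combined data contributed (α_post−α_prior, β_post−β_prior) successes and failures.
Total across both batches: 24−11=13 heads, 25−15=10 tails.
Subtract the second batch: 13−10=3 heads and 10−3=7 tails.

3 heads and 7 tails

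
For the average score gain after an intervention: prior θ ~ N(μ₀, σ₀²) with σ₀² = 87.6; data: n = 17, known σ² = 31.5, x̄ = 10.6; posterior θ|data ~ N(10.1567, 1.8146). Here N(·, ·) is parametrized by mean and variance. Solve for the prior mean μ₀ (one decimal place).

With known observation variance, the Normal–Normal posterior has precision τ_n = τ₀ + n/σ² and mean μ_n = (τ₀μ₀ + (n/σ²)x̄)/τ_n.
Here τ₀ = 1/87.6 = 0.011416 and τ_data = 17/31.5 = 0.539683, so τ_n = 0.551099.
Rearranging for μ₀: μ₀ = (μ_n·τ_n − τ_data·x̄)/τ₀ = (10.1567·0.551099 − 0.539683·10.6) / 0.011416 = -0.123293/0.011416 ≈ -10.8.

μ₀ = -10.8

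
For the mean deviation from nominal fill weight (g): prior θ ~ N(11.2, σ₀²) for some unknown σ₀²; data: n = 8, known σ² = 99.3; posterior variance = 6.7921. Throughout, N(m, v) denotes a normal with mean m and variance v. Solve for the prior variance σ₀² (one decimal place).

σ₀² = 15.0

Posterior precision equals prior precision plus data precision: 1/σ_n² = 1/σ₀² + n/σ².
So 1/σ₀² = 1/6.7921 − 8/99.3 = 0.147230 − 0.080564 = 0.066666.
Hence σ₀² = 1/0.066666 ≈ 15.0.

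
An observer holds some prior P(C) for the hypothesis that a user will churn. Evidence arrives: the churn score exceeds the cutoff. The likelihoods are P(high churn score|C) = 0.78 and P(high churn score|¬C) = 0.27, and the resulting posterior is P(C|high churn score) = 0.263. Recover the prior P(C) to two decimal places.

P(C) = 0.11

In odds form, posterior odds = prior odds × likelihood ratio, so prior odds = posterior odds ÷ LR.
Posterior odds = 0.263/(1−0.263) = 0.3569. LR = 0.78/0.27 = 2.8889.
Prior odds = 0.3569/2.8889 = 0.1235, so P(C) = 0.1235/(1+0.1235) ≈ 0.11.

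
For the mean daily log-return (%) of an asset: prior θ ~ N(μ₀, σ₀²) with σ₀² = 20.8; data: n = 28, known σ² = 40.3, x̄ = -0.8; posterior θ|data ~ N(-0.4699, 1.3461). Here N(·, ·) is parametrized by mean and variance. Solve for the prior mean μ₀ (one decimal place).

The posterior mean is a precision-weighted average: μ_n = (τ₀μ₀ + τ_data·x̄)/(τ₀+τ_data), with τ₀=1/σ₀² and τ_data=n/σ².
Here τ₀ = 1/20.8 = 0.048077 and τ_data = 28/40.3 = 0.694789, so τ_n = 0.742866.
Rearranging for μ₀: μ₀ = (μ_n·τ_n − τ_data·x̄)/τ₀ = (-0.4699·0.742866 − 0.694789·-0.8) / 0.048077 = 0.206758/0.048077 ≈ 4.3.

μ₀ = 4.3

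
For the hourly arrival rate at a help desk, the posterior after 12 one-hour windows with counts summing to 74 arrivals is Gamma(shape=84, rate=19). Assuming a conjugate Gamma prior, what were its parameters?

A Gamma(α, β) prior (rate parametrization) on a Poisson rate with n observations summing to S gives posterior Gamma(α+S, β+n).
So α = 84 − 74 = 10 and β = 19 − 12 = 7.

Gamma(shape=10, rate=7)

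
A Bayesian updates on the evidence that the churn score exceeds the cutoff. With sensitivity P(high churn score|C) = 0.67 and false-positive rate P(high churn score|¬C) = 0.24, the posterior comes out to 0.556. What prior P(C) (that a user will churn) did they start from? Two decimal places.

Bayes' rule in odds form gives O(C|E) = O(C)·[P(E|C)/P(E|¬C)], hence O(C) = O(C|E)/LR.
Posterior odds = 0.556/(1−0.556) = 1.2523. LR = 0.67/0.24 = 2.7917.
Prior odds = 1.2523/2.7917 = 0.4486, so P(C) = 0.4486/(1+0.4486) ≈ 0.31.

P(C) = 0.31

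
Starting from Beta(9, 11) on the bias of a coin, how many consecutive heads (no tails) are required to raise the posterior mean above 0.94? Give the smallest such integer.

k = 164

After k heads and 0 tails the posterior is Beta(9+k, 11), with mean (9+k)/(9+11+k).
Set (9+k)/(20+k) > 0.94 and solve: k > (0.94·20 − 9)/(1 − 0.94) = 163.333.
The smallest integer exceeding 163.333 is 164.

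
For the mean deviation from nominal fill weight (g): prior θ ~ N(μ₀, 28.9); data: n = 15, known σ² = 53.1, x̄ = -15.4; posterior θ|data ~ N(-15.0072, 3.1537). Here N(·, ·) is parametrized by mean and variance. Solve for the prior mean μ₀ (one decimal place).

The posterior mean is a precision-weighted average: μ_n = (τ₀μ₀ + τ_data·x̄)/(τ₀+τ_data), with τ₀=1/σ₀² and τ_data=n/σ².
Here τ₀ = 1/28.9 = 0.034602 and τ_data = 15/53.1 = 0.282486, so τ_n = 0.317088.
Rearranging for μ₀: μ₀ = (μ_n·τ_n − τ_data·x̄)/τ₀ = (-15.0072·0.317088 − 0.282486·-15.4) / 0.034602 = -0.408319/0.034602 ≈ -11.8.

μ₀ = -11.8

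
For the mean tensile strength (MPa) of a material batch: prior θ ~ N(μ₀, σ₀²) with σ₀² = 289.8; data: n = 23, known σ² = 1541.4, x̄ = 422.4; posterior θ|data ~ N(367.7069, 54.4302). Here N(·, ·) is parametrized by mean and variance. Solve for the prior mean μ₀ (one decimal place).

The posterior mean is a precision-weighted average: μ_n = (τ₀μ₀ + τ_data·x̄)/(τ₀+τ_data), with τ₀=1/σ₀² and τ_data=n/σ².
Here τ₀ = 1/289.8 = 0.003451 and τ_data = 23/1541.4 = 0.014921, so τ_n = 0.018372.
Rearranging for μ₀: μ₀ = (μ_n·τ_n − τ_data·x̄)/τ₀ = (367.7069·0.018372 − 0.014921·422.4) / 0.003451 = 0.452881/0.003451 ≈ 131.2.

μ₀ = 131.2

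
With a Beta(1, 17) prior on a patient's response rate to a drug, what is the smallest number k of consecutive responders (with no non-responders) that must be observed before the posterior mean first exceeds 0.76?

k = 53

After k responders and 0 non-responders the posterior is Beta(1+k, 17), with mean (1+k)/(1+17+k).
Set (1+k)/(18+k) > 0.76 and solve: k > (0.76·18 − 1)/(1 − 0.76) = 52.833.
The smallest integer exceeding 52.833 is 53.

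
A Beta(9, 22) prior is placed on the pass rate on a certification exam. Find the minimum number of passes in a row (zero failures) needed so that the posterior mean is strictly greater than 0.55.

After k passes and 0 failures the posterior is Beta(9+k, 22), with mean (9+k)/(9+22+k).
Set (9+k)/(31+k) > 0.55 and solve: k > (0.55·31 − 9)/(1 − 0.55) = 17.889.
The smallest integer exceeding 17.889 is 18, and checking k=18: (27)/(49) = 0.5510 > 0.55.

k = 18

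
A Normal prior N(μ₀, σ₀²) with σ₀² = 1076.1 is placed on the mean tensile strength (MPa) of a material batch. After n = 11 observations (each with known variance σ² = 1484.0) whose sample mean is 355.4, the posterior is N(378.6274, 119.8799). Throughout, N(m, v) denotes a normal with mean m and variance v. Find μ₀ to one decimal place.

μ₀ = 563.9

With known observation variance, the Normal–Normal posterior has precision τ_n = τ₀ + n/σ² and mean μ_n = (τ₀μ₀ + (n/σ²)x̄)/τ_n.
Here τ₀ = 1/1076.1 = 0.000929 and τ_data = 11/1484.0 = 0.007412, so τ_n = 0.008341.
Rearranging for μ₀: μ₀ = (μ_n·τ_n − τ_data·x̄)/τ₀ = (378.6274·0.008341 − 0.007412·355.4) / 0.000929 = 0.523906/0.000929 ≈ 563.9.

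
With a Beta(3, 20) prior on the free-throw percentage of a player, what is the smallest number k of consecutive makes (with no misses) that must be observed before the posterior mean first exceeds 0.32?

k = 7

After k makes and 0 misses the posterior is Beta(3+k, 20), with mean (3+k)/(3+20+k).
Set (3+k)/(23+k) > 0.32 and solve: k > (0.32·23 − 3)/(1 − 0.32) = 6.412.
The smallest integer exceeding 6.412 is 7.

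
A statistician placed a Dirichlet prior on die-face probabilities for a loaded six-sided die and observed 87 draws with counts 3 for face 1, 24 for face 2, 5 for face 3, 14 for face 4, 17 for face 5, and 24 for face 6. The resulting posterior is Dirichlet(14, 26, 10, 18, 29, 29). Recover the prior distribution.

Dirichlet(11, 2, 5, 4, 12, 5)

For a Dirichlet(α) prior with multinomial counts c, the posterior is Dirichlet(α + c) componentwise.
Subtract each count from the matching posterior parameter: 14−3=11, 26−24=2, 10−5=5, 18−14=4, 29−17=12, 29−24=5.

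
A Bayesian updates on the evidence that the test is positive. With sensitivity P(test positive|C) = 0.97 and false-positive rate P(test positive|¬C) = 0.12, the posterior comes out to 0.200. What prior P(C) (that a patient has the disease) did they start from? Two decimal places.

In odds form, posterior odds = prior odds × likelihood ratio, so prior odds = posterior odds ÷ LR.
Posterior odds = 0.200/(1−0.200) = 0.2500. LR = 0.97/0.12 = 8.0833.
Prior odds = 0.2500/8.0833 = 0.0309, so P(C) = 0.0309/(1+0.0309) ≈ 0.03.

P(C) = 0.03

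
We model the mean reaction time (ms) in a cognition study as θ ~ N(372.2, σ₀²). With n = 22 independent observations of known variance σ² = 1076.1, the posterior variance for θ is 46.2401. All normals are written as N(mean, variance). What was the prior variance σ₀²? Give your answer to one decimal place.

Posterior precision equals prior precision plus data precision: 1/σ_n² = 1/σ₀² + n/σ².
So 1/σ₀² = 1/46.2401 − 22/1076.1 = 0.021626 − 0.020444 = 0.001182.
Hence σ₀² = 1/0.001182 ≈ 846.0.

σ₀² = 846.0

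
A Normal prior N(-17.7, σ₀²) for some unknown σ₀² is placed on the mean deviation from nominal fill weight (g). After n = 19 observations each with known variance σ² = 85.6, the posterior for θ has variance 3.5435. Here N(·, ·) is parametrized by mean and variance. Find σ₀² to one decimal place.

σ₀² = 16.6

Posterior precision equals prior precision plus data precision: 1/σ_n² = 1/σ₀² + n/σ².
So 1/σ₀² = 1/3.5435 − 19/85.6 = 0.282207 − 0.221963 = 0.060244.
Hence σ₀² = 1/0.060244 ≈ 16.6.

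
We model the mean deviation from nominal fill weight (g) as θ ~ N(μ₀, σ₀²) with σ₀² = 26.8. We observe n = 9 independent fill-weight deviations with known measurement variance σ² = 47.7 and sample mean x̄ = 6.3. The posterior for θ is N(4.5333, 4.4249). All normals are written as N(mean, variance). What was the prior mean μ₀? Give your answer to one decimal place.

With known observation variance, the Normal–Normal posterior has precision τ_n = τ₀ + n/σ² and mean μ_n = (τ₀μ₀ + (n/σ²)x̄)/τ_n.
Here τ₀ = 1/26.8 = 0.037313 and τ_data = 9/47.7 = 0.188679, so τ_n = 0.225992.
Rearranging for μ₀: μ₀ = (μ_n·τ_n − τ_data·x̄)/τ₀ = (4.5333·0.225992 − 0.188679·6.3) / 0.037313 = -0.164188/0.037313 ≈ -4.4.

μ₀ = -4.4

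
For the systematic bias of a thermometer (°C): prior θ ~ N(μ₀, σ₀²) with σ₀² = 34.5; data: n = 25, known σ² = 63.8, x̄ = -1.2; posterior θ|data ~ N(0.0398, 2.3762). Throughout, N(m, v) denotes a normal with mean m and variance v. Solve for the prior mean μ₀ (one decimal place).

μ₀ = 16.8

With known observation variance, the Normal–Normal posterior has precision τ_n = τ₀ + n/σ² and mean μ_n = (τ₀μ₀ + (n/σ²)x̄)/τ_n.
Here τ₀ = 1/34.5 = 0.028986 and τ_data = 25/63.8 = 0.391850, so τ_n = 0.420836.
Rearranging for μ₀: μ₀ = (μ_n·τ_n − τ_data·x̄)/τ₀ = (0.0398·0.420836 − 0.391850·-1.2) / 0.028986 = 0.486969/0.028986 ≈ 16.8.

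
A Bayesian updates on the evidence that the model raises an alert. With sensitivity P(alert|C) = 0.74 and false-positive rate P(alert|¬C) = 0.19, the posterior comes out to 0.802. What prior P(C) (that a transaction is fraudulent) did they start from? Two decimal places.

In odds form, posterior odds = prior odds × likelihood ratio, so prior odds = posterior odds ÷ LR.
Posterior odds = 0.802/(1−0.802) = 4.0505. LR = 0.74/0.19 = 3.8947.
Prior odds = 4.0505/3.8947 = 1.0400, so P(C) = 1.0400/(1+1.0400) ≈ 0.51.

P(C) = 0.51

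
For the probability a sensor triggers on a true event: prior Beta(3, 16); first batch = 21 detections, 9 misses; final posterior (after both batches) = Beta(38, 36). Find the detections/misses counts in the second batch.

Because Beta–binomial updating is additive in the counts, the combined data contributed (α_post−α_prior, β_post−β_prior) successes and failures.
Total across both batches: 38−3=35 detections, 36−16=20 misses.
Subtract the first batch: 35−21=14 detections and 20−9=11 misses.

14 detections and 11 misses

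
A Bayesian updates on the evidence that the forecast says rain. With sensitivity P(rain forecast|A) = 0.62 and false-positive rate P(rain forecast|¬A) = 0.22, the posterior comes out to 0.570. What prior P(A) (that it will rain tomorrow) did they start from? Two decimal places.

In odds form, posterior odds = prior odds × likelihood ratio, so prior odds = posterior odds ÷ LR.
Posterior odds = 0.570/(1−0.570) = 1.3256. LR = 0.62/0.22 = 2.8182.
Prior odds = 1.3256/2.8182 = 0.4704, so P(A) = 0.4704/(1+0.4704) ≈ 0.32.

P(A) = 0.32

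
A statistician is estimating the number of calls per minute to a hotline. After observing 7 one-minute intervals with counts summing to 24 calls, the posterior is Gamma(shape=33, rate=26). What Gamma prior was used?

Gamma(shape=9, rate=19)

A Gamma(α, β) prior (rate parametrization) on a Poisson rate with n observations summing to S gives posterior Gamma(α+S, β+n).
So α = 33 − 24 = 9 and β = 26 − 7 = 19.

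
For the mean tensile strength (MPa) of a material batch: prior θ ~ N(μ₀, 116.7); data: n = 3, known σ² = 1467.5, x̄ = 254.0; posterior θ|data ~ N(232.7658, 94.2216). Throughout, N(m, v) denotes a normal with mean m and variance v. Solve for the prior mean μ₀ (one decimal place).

μ₀ = 227.7

The posterior mean is a precision-weighted average: μ_n = (τ₀μ₀ + τ_data·x̄)/(τ₀+τ_data), with τ₀=1/σ₀² and τ_data=n/σ².
Here τ₀ = 1/116.7 = 0.008569 and τ_data = 3/1467.5 = 0.002044, so τ_n = 0.010613.
Rearranging for μ₀: μ₀ = (μ_n·τ_n − τ_data·x̄)/τ₀ = (232.7658·0.010613 − 0.002044·254.0) / 0.008569 = 1.951167/0.008569 ≈ 227.7.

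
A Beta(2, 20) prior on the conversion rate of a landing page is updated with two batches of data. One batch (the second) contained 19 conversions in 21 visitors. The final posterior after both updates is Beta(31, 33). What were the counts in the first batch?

Because Beta–binomial updating is additive in the counts, the combined data contributed (α_post−α_prior, β_post−β_prior) successes and failures.
Total across both batches: 31−2=29 conversions, 33−20=13 bounces.
Subtract the second batch: 29−19=10 conversions and 13−2=11 bounces.

10 conversions and 11 bounces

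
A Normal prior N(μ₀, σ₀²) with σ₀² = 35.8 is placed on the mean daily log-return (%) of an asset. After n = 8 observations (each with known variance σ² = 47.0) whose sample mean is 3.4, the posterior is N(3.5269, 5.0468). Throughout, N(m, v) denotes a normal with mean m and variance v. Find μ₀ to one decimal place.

The posterior mean is a precision-weighted average: μ_n = (τ₀μ₀ + τ_data·x̄)/(τ₀+τ_data), with τ₀=1/σ₀² and τ_data=n/σ².
Here τ₀ = 1/35.8 = 0.027933 and τ_data = 8/47.0 = 0.170213, so τ_n = 0.198146.
Rearranging for μ₀: μ₀ = (μ_n·τ_n − τ_data·x̄)/τ₀ = (3.5269·0.198146 − 0.170213·3.4) / 0.027933 = 0.120117/0.027933 ≈ 4.3.

μ₀ = 4.3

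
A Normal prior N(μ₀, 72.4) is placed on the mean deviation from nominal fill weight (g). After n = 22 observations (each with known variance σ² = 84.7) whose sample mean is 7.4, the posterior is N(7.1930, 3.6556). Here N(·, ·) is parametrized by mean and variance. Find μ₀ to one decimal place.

With known observation variance, the Normal–Normal posterior has precision τ_n = τ₀ + n/σ² and mean μ_n = (τ₀μ₀ + (n/σ²)x̄)/τ_n.
Here τ₀ = 1/72.4 = 0.013812 and τ_data = 22/84.7 = 0.259740, so τ_n = 0.273552.
Rearranging for μ₀: μ₀ = (μ_n·τ_n − τ_data·x̄)/τ₀ = (7.1930·0.273552 − 0.259740·7.4) / 0.013812 = 0.045584/0.013812 ≈ 3.3.

μ₀ = 3.3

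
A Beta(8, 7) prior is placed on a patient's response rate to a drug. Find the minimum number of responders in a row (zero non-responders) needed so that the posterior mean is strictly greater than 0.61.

k = 3

After k responders and 0 non-responders the posterior is Beta(8+k, 7), with mean (8+k)/(8+7+k).
Set (8+k)/(15+k) > 0.61 and solve: k > (0.61·15 − 8)/(1 − 0.61) = 2.949.
The smallest integer exceeding 2.949 is 3, and checking k=3: (11)/(18) = 0.6111 > 0.61.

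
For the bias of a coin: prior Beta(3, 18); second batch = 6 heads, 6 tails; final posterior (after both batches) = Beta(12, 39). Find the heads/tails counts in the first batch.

3 heads and 15 tails

Because Beta–binomial updating is additive in the counts, the combined data contributed (α_post−α_prior, β_post−β_prior) successes and failures.
Total across both batches: 12−3=9 heads, 39−18=21 tails.
Subtract the second batch: 9−6=3 heads and 21−6=15 tails.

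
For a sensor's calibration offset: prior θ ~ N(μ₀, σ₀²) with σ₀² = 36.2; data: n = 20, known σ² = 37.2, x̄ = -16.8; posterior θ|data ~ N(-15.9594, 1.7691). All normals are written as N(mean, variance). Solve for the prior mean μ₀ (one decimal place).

The posterior mean is a precision-weighted average: μ_n = (τ₀μ₀ + τ_data·x̄)/(τ₀+τ_data), with τ₀=1/σ₀² and τ_data=n/σ².
Here τ₀ = 1/36.2 = 0.027624 and τ_data = 20/37.2 = 0.537634, so τ_n = 0.565258.
Rearranging for μ₀: μ₀ = (μ_n·τ_n − τ_data·x̄)/τ₀ = (-15.9594·0.565258 − 0.537634·-16.8) / 0.027624 = 0.011073/0.027624 ≈ 0.4.

μ₀ = 0.4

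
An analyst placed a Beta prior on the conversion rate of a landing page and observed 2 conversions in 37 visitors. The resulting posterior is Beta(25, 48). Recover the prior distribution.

Beta(23, 13)

Beta is conjugate to the binomial likelihood: posterior = Beta(a+s, b+f).
So a = 25 − 2 = 23 and b = 48 − 35 = 13.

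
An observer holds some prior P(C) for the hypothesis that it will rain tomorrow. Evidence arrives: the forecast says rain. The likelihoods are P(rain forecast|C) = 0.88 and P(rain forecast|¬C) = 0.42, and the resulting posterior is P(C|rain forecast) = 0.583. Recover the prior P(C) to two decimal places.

In odds form, posterior odds = prior odds × likelihood ratio, so prior odds = posterior odds ÷ LR.
Posterior odds = 0.583/(1−0.583) = 1.3981. LR = 0.88/0.42 = 2.0952.
Prior odds = 1.3981/2.0952 = 0.6673, so P(C) = 0.6673/(1+0.6673) ≈ 0.40.

P(C) = 0.40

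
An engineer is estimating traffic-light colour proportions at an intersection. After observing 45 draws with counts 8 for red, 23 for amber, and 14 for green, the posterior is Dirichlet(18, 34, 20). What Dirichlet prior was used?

Dirichlet(10, 11, 6)

For a Dirichlet(α) prior with multinomial counts c, the posterior is Dirichlet(α + c) componentwise.
Subtract each count from the matching posterior parameter: 18−8=10, 34−23=11, 20−14=6.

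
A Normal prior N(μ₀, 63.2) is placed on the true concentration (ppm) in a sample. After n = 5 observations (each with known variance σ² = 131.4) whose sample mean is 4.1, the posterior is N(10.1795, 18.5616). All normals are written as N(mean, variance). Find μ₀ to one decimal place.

μ₀ = 24.8

The posterior mean is a precision-weighted average: μ_n = (τ₀μ₀ + τ_data·x̄)/(τ₀+τ_data), with τ₀=1/σ₀² and τ_data=n/σ².
Here τ₀ = 1/63.2 = 0.015823 and τ_data = 5/131.4 = 0.038052, so τ_n = 0.053875.
Rearranging for μ₀: μ₀ = (μ_n·τ_n − τ_data·x̄)/τ₀ = (10.1795·0.053875 − 0.038052·4.1) / 0.015823 = 0.392407/0.015823 ≈ 24.8.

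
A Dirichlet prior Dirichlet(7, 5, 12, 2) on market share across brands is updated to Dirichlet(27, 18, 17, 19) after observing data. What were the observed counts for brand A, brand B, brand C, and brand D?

For a Dirichlet(α) prior with multinomial counts c, the posterior is Dirichlet(α + c) componentwise.
Counts are posterior − prior componentwise: 27−7=20, 18−5=13, 17−12=5, 19−2=17.

counts (20, 13, 5, 17)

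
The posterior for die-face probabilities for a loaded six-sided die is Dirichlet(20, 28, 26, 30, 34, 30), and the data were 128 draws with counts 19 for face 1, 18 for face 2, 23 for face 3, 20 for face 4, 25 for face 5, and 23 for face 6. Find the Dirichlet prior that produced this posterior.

For a Dirichlet(α) prior with multinomial counts c, the posterior is Dirichlet(α + c) componentwise.
Subtract each count from the matching posterior parameter: 20−19=1, 28−18=10, 26−23=3, 30−20=10, 34−25=9, 30−23=7.

Dirichlet(1, 10, 3, 10, 9, 7)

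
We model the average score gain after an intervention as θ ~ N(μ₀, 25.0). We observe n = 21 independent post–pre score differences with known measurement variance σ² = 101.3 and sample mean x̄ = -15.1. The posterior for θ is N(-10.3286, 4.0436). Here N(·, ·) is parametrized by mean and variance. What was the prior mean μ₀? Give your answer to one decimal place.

The posterior mean is a precision-weighted average: μ_n = (τ₀μ₀ + τ_data·x̄)/(τ₀+τ_data), with τ₀=1/σ₀² and τ_data=n/σ².
Here τ₀ = 1/25.0 = 0.040000 and τ_data = 21/101.3 = 0.207305, so τ_n = 0.247305.
Rearranging for μ₀: μ₀ = (μ_n·τ_n − τ_data·x̄)/τ₀ = (-10.3286·0.247305 − 0.207305·-15.1) / 0.040000 = 0.575991/0.040000 ≈ 14.4.

μ₀ = 14.4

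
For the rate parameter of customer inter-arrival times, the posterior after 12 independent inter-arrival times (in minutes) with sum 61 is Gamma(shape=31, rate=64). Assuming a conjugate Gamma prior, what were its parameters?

Gamma–exponential conjugacy: posterior shape = α + n, posterior rate = β + Σtᵢ.
So α = 31 − 12 = 19 and β = 64 − 61 = 3.

Gamma(shape=19, rate=3)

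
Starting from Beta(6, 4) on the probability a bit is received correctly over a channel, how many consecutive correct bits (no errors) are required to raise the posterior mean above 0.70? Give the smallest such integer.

After k correct bits and 0 errors the posterior is Beta(6+k, 4), with mean (6+k)/(6+4+k).
Set (6+k)/(10+k) > 0.70 and solve: k > (0.70·10 − 6)/(1 − 0.70) = 3.333.
The smallest integer exceeding 3.333 is 4, and checking k=4: (10)/(14) = 0.7143 > 0.70.

k = 4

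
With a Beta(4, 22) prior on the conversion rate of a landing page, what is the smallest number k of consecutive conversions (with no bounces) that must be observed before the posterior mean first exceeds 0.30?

After k conversions and 0 bounces the posterior is Beta(4+k, 22), with mean (4+k)/(4+22+k).
Set (4+k)/(26+k) > 0.30 and solve: k > (0.30·26 − 4)/(1 − 0.30) = 5.429.
The smallest integer exceeding 5.429 is 6, and checking k=6: (10)/(32) = 0.3125 > 0.30.

k = 6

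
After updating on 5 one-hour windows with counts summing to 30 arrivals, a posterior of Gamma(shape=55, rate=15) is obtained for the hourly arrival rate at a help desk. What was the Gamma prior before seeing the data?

Gamma–Poisson conjugacy: posterior shape = α + Σxᵢ, posterior rate = β + n.
So α = 55 − 30 = 25 and β = 15 − 5 = 10.

Gamma(shape=25, rate=10)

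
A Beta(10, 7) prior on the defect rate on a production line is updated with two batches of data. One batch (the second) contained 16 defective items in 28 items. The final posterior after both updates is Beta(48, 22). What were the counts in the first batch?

Because Beta–binomial updating is additive in the counts, the combined data contributed (α_post−α_prior, β_post−β_prior) successes and failures.
Total across both batches: 48−10=38 defective items, 22−7=15 good items.
Subtract the second batch: 38−16=22 defective items and 15−12=3 good items.

22 defective items and 3 good items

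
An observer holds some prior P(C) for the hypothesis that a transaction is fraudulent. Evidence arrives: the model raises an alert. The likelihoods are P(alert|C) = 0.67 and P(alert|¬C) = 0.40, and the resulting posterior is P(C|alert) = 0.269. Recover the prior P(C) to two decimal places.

Bayes' rule in odds form gives O(C|E) = O(C)·[P(E|C)/P(E|¬C)], hence O(C) = O(C|E)/LR.
Posterior odds = 0.269/(1−0.269) = 0.3680. LR = 0.67/0.40 = 1.6750.
Prior odds = 0.3680/1.6750 = 0.2197, so P(C) = 0.2197/(1+0.2197) ≈ 0.18.

P(C) = 0.18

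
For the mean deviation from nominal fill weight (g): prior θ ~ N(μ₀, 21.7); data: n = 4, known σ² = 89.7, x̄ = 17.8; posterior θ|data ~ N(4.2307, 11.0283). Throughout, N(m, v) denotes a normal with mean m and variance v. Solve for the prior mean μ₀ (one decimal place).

With known observation variance, the Normal–Normal posterior has precision τ_n = τ₀ + n/σ² and mean μ_n = (τ₀μ₀ + (n/σ²)x̄)/τ_n.
Here τ₀ = 1/21.7 = 0.046083 and τ_data = 4/89.7 = 0.044593, so τ_n = 0.090676.
Rearranging for μ₀: μ₀ = (μ_n·τ_n − τ_data·x̄)/τ₀ = (4.2307·0.090676 − 0.044593·17.8) / 0.046083 = -0.410132/0.046083 ≈ -8.9.

μ₀ = -8.9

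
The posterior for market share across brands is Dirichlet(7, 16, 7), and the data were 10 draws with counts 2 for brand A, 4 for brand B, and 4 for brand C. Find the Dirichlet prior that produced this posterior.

Dirichlet(5, 12, 3)

For a Dirichlet(α) prior with multinomial counts c, the posterior is Dirichlet(α + c) componentwise.
Subtract each count from the matching posterior parameter: 7−2=5, 16−4=12, 7−4=3.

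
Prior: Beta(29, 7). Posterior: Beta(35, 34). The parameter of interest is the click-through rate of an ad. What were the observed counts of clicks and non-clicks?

6 clicks and 27 non-clicks

Beta is conjugate to the binomial likelihood: posterior = Beta(α+s, β+f).
So s = 35 − 29 = 6 and f = 34 − 7 = 27.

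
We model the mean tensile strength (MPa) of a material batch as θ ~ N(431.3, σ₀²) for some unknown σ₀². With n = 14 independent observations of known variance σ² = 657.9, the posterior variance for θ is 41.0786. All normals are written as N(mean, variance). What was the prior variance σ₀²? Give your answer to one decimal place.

For the Normal–Normal model with known σ², precisions add: τ_n = τ₀ + n/σ².
So 1/σ₀² = 1/41.0786 − 14/657.9 = 0.024344 − 0.021280 = 0.003064.
Hence σ₀² = 1/0.003064 ≈ 326.4.

σ₀² = 326.4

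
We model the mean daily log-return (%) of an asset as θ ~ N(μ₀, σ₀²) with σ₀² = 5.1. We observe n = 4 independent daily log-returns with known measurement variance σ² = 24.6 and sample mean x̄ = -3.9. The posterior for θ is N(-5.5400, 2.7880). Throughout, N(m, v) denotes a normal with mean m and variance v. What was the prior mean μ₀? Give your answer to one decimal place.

μ₀ = -6.9

With known observation variance, the Normal–Normal posterior has precision τ_n = τ₀ + n/σ² and mean μ_n = (τ₀μ₀ + (n/σ²)x̄)/τ_n.
Here τ₀ = 1/5.1 = 0.196078 and τ_data = 4/24.6 = 0.162602, so τ_n = 0.358680.
Rearranging for μ₀: μ₀ = (μ_n·τ_n − τ_data·x̄)/τ₀ = (-5.5400·0.358680 − 0.162602·-3.9) / 0.196078 = -1.352939/0.196078 ≈ -6.9.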